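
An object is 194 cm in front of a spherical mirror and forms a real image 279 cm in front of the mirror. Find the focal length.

Real image ⇒ d_i = +279 cm.
1/f = 1/d_o + 1/d_i = 1/(194) + 1/(279) = 0.008739, so f = 114 cm.
Since f is positive, the spherical mirror is concave.

f = 114 cm (concave)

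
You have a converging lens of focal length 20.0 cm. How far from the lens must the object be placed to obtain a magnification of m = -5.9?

23.4 cm

m = −d_i/d_o ⇒ d_i = −m·d_o.
1/f = 1/d_o + 1/d_i = 1/d_o − 1/(m·d_o) = (1 − 1/m)/d_o, so d_o = f(1 − 1/m) = (20.00)(1 − 1/(-5.9)) = 23.4 cm.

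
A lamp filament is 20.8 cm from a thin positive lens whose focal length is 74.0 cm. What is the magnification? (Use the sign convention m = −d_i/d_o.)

1/d_i = 1/f − 1/d_o = 1/(74.00) − 1/(20.8) = -0.03456, so d_i = -28.93 cm.
m = −d_i/d_o = −(-28.93)/(20.8) = +1.39.
The image is virtual, upright and enlarged, on the same side as the object.

m = +1.39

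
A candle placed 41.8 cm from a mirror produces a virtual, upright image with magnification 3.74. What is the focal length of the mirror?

f = 57.1 cm (concave)

m = −d_i/d_o ⇒ d_i = −m·d_o = −(+3.74)·(41.8) = -156.3 cm.
1/f = 1/d_o + 1/d_i = 1/(41.8) + 1/(-156.3) = 0.01753, so f = 57.1 cm.
Since f is positive, the mirror is concave.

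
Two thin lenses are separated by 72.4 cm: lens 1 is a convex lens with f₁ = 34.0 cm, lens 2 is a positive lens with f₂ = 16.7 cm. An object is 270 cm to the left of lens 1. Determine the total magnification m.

m = +0.143

Lens 1: 1/d_i1 = 1/(34.0) − 1/(270) = 0.02571, so d_i1 = 38.90 cm; m₁ = −d_i1/d_o1 = -0.1441.
d_o2 = 72.4 − (38.90) = 33.50 cm.
Lens 2: 1/d_i2 = 1/(16.7) − 1/(33.50) = 0.03003, so d_i2 = 33.30 cm; m₂ = −d_i2/d_o2 = -0.9940.
m = m₁·m₂ = (-0.1441)(-0.9940) = +0.143.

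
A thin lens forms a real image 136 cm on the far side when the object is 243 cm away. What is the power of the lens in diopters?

P = +1.15 D

d_i = +136 cm.
1/f = 1/d_o + 1/d_i = 1/(243) + 1/(136) = 0.01147 cm⁻¹.
f = 87.20 cm = 0.8720 m, so P = 1/f = +1.15 D.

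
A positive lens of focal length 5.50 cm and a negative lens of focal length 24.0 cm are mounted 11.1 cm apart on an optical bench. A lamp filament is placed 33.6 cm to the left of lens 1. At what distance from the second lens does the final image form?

3.81 cm

Lens 1: 1/d_i1 = 1/f₁ − 1/d_o1 = 1/(5.50) − 1/(33.6) = 0.1521, so d_i1 = 6.577 cm.
The intermediate image is 6.577 cm to the right of lens 1, which is 11.1 − (6.577) = 4.523 cm to the left of lens 2, so d_o2 = +4.523 cm.
Lens 2 is diverging, so f₂ = −24.0 cm.
Lens 2: 1/d_i2 = 1/f₂ − 1/d_o2 = 1/(-24.0) − 1/(4.523) = -0.2628, so d_i2 = -3.81 cm.
The final image is virtual, 3.81 cm to the left of lens 2 (overall magnification ≈ -0.16).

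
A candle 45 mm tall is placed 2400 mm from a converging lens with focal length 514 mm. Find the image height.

12.3 mm

1/d_i = 1/f − 1/d_o = 1/(514.0) − 1/(2400) = 0.001529, so d_i = 654.1 mm.
m = −d_i/d_o = -0.2725.
|h_i| = |m|·h_o = 0.2725 × 45 = 12.3 mm. The image is real, inverted and reduced, on the far side of the lens.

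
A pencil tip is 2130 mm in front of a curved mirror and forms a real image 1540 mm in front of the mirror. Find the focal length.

f = 894 mm (concave)

Real image ⇒ d_i = +1540 mm.
1/f = 1/d_o + 1/d_i = 1/(2130) + 1/(1540) = 0.001119, so f = 894 mm.
Since f is positive, the curved mirror is concave.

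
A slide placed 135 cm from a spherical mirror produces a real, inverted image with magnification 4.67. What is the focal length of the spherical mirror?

f = 111 cm (concave)

m = −d_i/d_o ⇒ d_i = −m·d_o = −(-4.67)·(135) = 630.5 cm.
1/f = 1/d_o + 1/d_i = 1/(135) + 1/(630.5) = 0.008993, so f = 111 cm.
Since f is positive, the spherical mirror is concave.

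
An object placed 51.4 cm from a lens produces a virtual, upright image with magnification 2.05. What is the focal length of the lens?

f = 100 cm (converging)

m = −d_i/d_o ⇒ d_i = −m·d_o = −(+2.05)·(51.4) = -105.4 cm.
1/f = 1/d_o + 1/d_i = 1/(51.4) + 1/(-105.4) = 0.009968, so f = 100 cm.
Since f is positive, the lens is converging.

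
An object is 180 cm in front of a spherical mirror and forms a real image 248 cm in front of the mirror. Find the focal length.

f = 104 cm (concave)

Real image ⇒ d_i = +248 cm.
1/f = 1/d_o + 1/d_i = 1/(180) + 1/(248) = 0.009588, so f = 104 cm.
Since f is positive, the spherical mirror is concave.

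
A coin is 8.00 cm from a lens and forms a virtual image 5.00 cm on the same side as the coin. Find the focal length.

Virtual image ⇒ d_i = −5.00 cm.
1/f = 1/d_o + 1/d_i = 1/(8.00) + 1/(-5.00) = -0.07500, so f = -13.3 cm.
Since f is negative, the lens is diverging.

f = -13.3 cm (diverging)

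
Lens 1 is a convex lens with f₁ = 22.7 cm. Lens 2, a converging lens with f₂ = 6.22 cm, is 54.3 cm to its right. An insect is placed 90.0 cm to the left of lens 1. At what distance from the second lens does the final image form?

8.40 cm

Lens 1: 1/d_i1 = 1/f₁ − 1/d_o1 = 1/(22.7) − 1/(90.0) = 0.03294, so d_i1 = 30.36 cm.
The intermediate image is 30.36 cm to the right of lens 1, which is 54.3 − (30.36) = 23.94 cm to the left of lens 2, so d_o2 = +23.94 cm.
Lens 2: 1/d_i2 = 1/f₂ − 1/d_o2 = 1/(6.22) − 1/(23.94) = 0.1190, so d_i2 = 8.40 cm.
The final image is real, 8.40 cm to the right of lens 2 (overall magnification ≈ 0.12).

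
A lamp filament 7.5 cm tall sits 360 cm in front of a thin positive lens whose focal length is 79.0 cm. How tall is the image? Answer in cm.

2.11 cm

1/d_i = 1/f − 1/d_o = 1/(79.00) − 1/(360) = 0.009880, so d_i = 101.2 cm.
m = −d_i/d_o = -0.2811.
|h_i| = |m|·h_o = 0.2811 × 7.5 = 2.11 cm. The image is real, inverted and reduced, on the far side of the lens.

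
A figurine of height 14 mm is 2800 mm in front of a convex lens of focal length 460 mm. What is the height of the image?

2.75 mm

1/d_i = 1/f − 1/d_o = 1/(460.0) − 1/(2800) = 0.001817, so d_i = 550.4 mm.
m = −d_i/d_o = -0.1966.
|h_i| = |m|·h_o = 0.1966 × 14 = 2.75 mm. The image is real, inverted and reduced, on the far side of the lens.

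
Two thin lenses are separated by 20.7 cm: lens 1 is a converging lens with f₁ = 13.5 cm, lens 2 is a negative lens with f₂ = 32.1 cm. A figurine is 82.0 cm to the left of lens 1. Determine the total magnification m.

Lens 1: 1/d_i1 = 1/(13.5) − 1/(82.0) = 0.06188, so d_i1 = 16.16 cm; m₁ = −d_i1/d_o1 = -0.1971.
d_o2 = 20.7 − (16.16) = 4.540 cm.
f₂ = −32.1 cm (diverging).
Lens 2: 1/d_i2 = 1/(-32.1) − 1/(4.540) = -0.2514, so d_i2 = -3.977 cm; m₂ = −d_i2/d_o2 = +0.8761.
m = m₁·m₂ = (-0.1971)(+0.8761) = -0.173.

m = -0.173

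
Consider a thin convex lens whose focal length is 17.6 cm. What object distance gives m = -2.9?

23.7 cm

m = −d_i/d_o ⇒ d_i = −m·d_o.
1/f = 1/d_o + 1/d_i = 1/d_o − 1/(m·d_o) = (1 − 1/m)/d_o, so d_o = f(1 − 1/m) = (17.60)(1 − 1/(-2.9)) = 23.7 cm.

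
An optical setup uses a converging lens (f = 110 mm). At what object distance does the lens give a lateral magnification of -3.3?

m = −d_i/d_o ⇒ d_i = −m·d_o.
1/f = 1/d_o + 1/d_i = 1/d_o − 1/(m·d_o) = (1 − 1/m)/d_o, so d_o = f(1 − 1/m) = (110.0)(1 − 1/(-3.3)) = 143 mm.

143 mm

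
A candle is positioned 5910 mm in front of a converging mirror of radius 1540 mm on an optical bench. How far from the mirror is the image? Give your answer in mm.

f = R/2 = 1540/2 = 770.0 mm.
Mirror equation: 1/v = 1/f − 1/u = 1/(770.0) − 1/(5910) = 0.001299 − 0.0001692 = 0.001129, so v = 885 mm.
The image is real, inverted and reduced, in front of the mirror.

885 mm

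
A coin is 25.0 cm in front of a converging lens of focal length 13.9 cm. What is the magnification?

1/d_i = 1/f − 1/d_o = 1/(13.90) − 1/(25.0) = 0.03194, so d_i = 31.31 cm.
m = −d_i/d_o = −(31.31)/(25.0) = -1.25.
The image is real, inverted and enlarged, on the far side of the lens.

m = -1.25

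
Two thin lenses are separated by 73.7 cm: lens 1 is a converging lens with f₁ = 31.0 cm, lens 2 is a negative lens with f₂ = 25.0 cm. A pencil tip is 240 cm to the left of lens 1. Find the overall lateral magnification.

m = -0.0588

Lens 1: 1/d_i1 = 1/(31.0) − 1/(240) = 0.02809, so d_i1 = 35.60 cm; m₁ = −d_i1/d_o1 = -0.1483.
d_o2 = 73.7 − (35.60) = 38.10 cm.
f₂ = −25.0 cm (diverging).
Lens 2: 1/d_i2 = 1/(-25.0) − 1/(38.10) = -0.06625, so d_i2 = -15.10 cm; m₂ = −d_i2/d_o2 = +0.3962.
m = m₁·m₂ = (-0.1483)(+0.3962) = -0.0588.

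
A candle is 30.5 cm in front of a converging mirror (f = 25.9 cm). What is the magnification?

1/d_i = 1/f − 1/d_o = 1/(25.90) − 1/(30.5) = 0.005823, so d_i = 171.7 cm.
m = −d_i/d_o = −(171.7)/(30.5) = -5.63.
The image is real, inverted and enlarged, in front of the mirror.

m = -5.63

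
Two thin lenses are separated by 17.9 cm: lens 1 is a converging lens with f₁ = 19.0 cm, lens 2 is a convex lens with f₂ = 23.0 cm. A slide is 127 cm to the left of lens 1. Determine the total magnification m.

Lens 1: 1/d_i1 = 1/(19.0) − 1/(127) = 0.04476, so d_i1 = 22.34 cm; m₁ = −d_i1/d_o1 = -0.1759.
d_o2 = 17.9 − (22.34) = -4.440 cm (virtual object).
Lens 2: 1/d_i2 = 1/(23.0) − 1/(-4.440) = 0.2687, so d_i2 = 3.722 cm; m₂ = −d_i2/d_o2 = +0.8382.
m = m₁·m₂ = (-0.1759)(+0.8382) = -0.147.

m = -0.147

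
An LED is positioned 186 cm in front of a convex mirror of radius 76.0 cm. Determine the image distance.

f = R/2 = 76.0/2 = 38.00 cm; for a convex mirror, f = -38.00 cm.
Mirror equation: 1/v = 1/f − 1/u = 1/(-38.00) − 1/(186) = -0.02632 − 0.005376 = -0.03169, so v = -31.6 cm.
The image is virtual, upright and reduced, behind the mirror.

31.6 cm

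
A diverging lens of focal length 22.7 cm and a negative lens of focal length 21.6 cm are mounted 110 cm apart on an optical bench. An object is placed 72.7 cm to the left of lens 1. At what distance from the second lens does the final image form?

Lens 1 is diverging, so f₁ = −22.7 cm.
Lens 1: 1/d_i1 = 1/f₁ − 1/d_o1 = 1/(-22.7) − 1/(72.7) = -0.05781, so d_i1 = -17.30 cm.
The intermediate image is 17.30 cm to the left of lens 1 (virtual), which is 110 − (-17.30) = 127.3 cm to the left of lens 2, so d_o2 = +127.3 cm.
Lens 2 is diverging, so f₂ = −21.6 cm.
Lens 2: 1/d_i2 = 1/f₂ − 1/d_o2 = 1/(-21.6) − 1/(127.3) = -0.05415, so d_i2 = -18.5 cm.
The final image is virtual, 18.5 cm to the left of lens 2 (overall magnification ≈ 0.035).

18.5 cm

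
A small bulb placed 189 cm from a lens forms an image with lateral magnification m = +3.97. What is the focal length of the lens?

m = −d_i/d_o ⇒ d_i = −m·d_o = −(+3.97)·(189) = -750.3 cm.
1/f = 1/d_o + 1/d_i = 1/(189) + 1/(-750.3) = 0.003958, so f = 253 cm.
Since f is positive, the lens is converging.

f = 253 cm (converging)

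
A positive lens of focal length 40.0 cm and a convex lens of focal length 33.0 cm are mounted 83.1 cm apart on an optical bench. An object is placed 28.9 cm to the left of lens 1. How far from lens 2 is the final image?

Lens 1: 1/d_i1 = 1/f₁ − 1/d_o1 = 1/(40.0) − 1/(28.9) = -0.009602, so d_i1 = -104.1 cm.
The intermediate image is 104.1 cm to the left of lens 1 (virtual), which is 83.1 − (-104.1) = 187.2 cm to the left of lens 2, so d_o2 = +187.2 cm.
Lens 2: 1/d_i2 = 1/f₂ − 1/d_o2 = 1/(33.0) − 1/(187.2) = 0.02496, so d_i2 = 40.1 cm.
The final image is real, 40.1 cm to the right of lens 2 (overall magnification ≈ -0.77).

40.1 cm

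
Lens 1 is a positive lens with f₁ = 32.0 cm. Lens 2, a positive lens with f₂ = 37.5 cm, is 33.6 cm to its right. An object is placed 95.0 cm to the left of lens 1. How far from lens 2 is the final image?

Lens 1: 1/d_i1 = 1/f₁ − 1/d_o1 = 1/(32.0) − 1/(95.0) = 0.02072, so d_i1 = 48.25 cm.
The intermediate image is 48.25 cm to the right of lens 1, which lies 14.65 cm to the right of lens 2 — a virtual object — so d_o2 = −14.65 cm.
Lens 2: 1/d_i2 = 1/f₂ − 1/d_o2 = 1/(37.5) − 1/(-14.65) = 0.09493, so d_i2 = 10.5 cm.
The final image is real, 10.5 cm to the right of lens 2 (overall magnification ≈ -0.37).

10.5 cm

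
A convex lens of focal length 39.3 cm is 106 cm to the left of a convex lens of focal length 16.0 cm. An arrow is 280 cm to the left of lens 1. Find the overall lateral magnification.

m = +0.0590

Lens 1: 1/d_i1 = 1/(39.3) − 1/(280) = 0.02187, so d_i1 = 45.72 cm; m₁ = −d_i1/d_o1 = -0.1633.
d_o2 = 106 − (45.72) = 60.28 cm.
Lens 2: 1/d_i2 = 1/(16.0) − 1/(60.28) = 0.04591, so d_i2 = 21.78 cm; m₂ = −d_i2/d_o2 = -0.3613.
m = m₁·m₂ = (-0.1633)(-0.3613) = +0.0590.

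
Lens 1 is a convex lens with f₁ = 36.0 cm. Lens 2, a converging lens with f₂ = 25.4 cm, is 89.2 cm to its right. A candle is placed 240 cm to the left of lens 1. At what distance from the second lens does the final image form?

Lens 1: 1/d_i1 = 1/f₁ − 1/d_o1 = 1/(36.0) − 1/(240) = 0.02361, so d_i1 = 42.35 cm.
The intermediate image is 42.35 cm to the right of lens 1, which is 89.2 − (42.35) = 46.85 cm to the left of lens 2, so d_o2 = +46.85 cm.
Lens 2: 1/d_i2 = 1/f₂ − 1/d_o2 = 1/(25.4) − 1/(46.85) = 0.01803, so d_i2 = 55.5 cm.
The final image is real, 55.5 cm to the right of lens 2 (overall magnification ≈ 0.21).

55.5 cm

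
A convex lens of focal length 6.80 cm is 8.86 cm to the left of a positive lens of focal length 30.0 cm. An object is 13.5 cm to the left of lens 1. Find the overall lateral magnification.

m = -0.874

Lens 1: 1/d_i1 = 1/(6.80) − 1/(13.5) = 0.07298, so d_i1 = 13.70 cm; m₁ = −d_i1/d_o1 = -1.015.
d_o2 = 8.86 − (13.70) = -4.840 cm (virtual object).
Lens 2: 1/d_i2 = 1/(30.0) − 1/(-4.840) = 0.2399, so d_i2 = 4.168 cm; m₂ = −d_i2/d_o2 = +0.8611.
m = m₁·m₂ = (-1.015)(+0.8611) = -0.874.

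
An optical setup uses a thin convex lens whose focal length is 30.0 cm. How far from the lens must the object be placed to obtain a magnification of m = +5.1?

m = −d_i/d_o ⇒ d_i = −m·d_o.
1/f = 1/d_o + 1/d_i = 1/d_o − 1/(m·d_o) = (1 − 1/m)/d_o, so d_o = f(1 − 1/m) = (30.00)(1 − 1/(+5.1)) = 24.1 cm.

24.1 cm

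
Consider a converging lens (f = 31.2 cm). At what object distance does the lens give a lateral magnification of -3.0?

m = −d_i/d_o ⇒ d_i = −m·d_o.
1/f = 1/d_o + 1/d_i = 1/d_o − 1/(m·d_o) = (1 − 1/m)/d_o, so d_o = f(1 − 1/m) = (31.20)(1 − 1/(-3.0)) = 41.6 cm.

41.6 cm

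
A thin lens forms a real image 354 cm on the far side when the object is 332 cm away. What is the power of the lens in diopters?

P = +0.584 D

d_i = +354 cm.
1/f = 1/d_o + 1/d_i = 1/(332) + 1/(354) = 0.005837 cm⁻¹.
f = 171.3 cm = 1.713 m, so P = 1/f = +0.584 D.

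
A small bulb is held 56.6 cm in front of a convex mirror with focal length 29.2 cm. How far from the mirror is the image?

19.3 cm

For a convex mirror, f = -29.2 cm.
Mirror equation: 1/d_i = 1/f − 1/d_o = 1/(-29.20) − 1/(56.6) = -0.03425 − 0.01767 = -0.05191, so d_i = -19.3 cm.
The image is virtual, upright and reduced, behind the mirror.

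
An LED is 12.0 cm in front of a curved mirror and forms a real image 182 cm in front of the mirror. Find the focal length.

Real image ⇒ d_i = +182 cm.
1/f = 1/d_o + 1/d_i = 1/(12.0) + 1/(182) = 0.08883, so f = 11.3 cm.
Since f is positive, the curved mirror is concave.

f = 11.3 cm (concave)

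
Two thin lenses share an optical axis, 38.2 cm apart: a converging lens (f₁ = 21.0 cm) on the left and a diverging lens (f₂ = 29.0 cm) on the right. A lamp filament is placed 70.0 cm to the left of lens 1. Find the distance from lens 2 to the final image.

Lens 1: 1/d_i1 = 1/f₁ − 1/d_o1 = 1/(21.0) − 1/(70.0) = 0.03333, so d_i1 = 30.00 cm.
The intermediate image is 30.00 cm to the right of lens 1, which is 38.2 − (30.00) = 8.200 cm to the left of lens 2, so d_o2 = +8.200 cm.
Lens 2 is diverging, so f₂ = −29.0 cm.
Lens 2: 1/d_i2 = 1/f₂ − 1/d_o2 = 1/(-29.0) − 1/(8.200) = -0.1564, so d_i2 = -6.39 cm.
The final image is virtual, 6.39 cm to the left of lens 2 (overall magnification ≈ -0.33).

6.39 cm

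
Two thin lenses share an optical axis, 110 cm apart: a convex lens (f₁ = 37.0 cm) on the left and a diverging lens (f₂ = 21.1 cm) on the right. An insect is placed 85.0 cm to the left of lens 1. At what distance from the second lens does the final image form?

Lens 1: 1/d_i1 = 1/f₁ − 1/d_o1 = 1/(37.0) − 1/(85.0) = 0.01526, so d_i1 = 65.52 cm.
The intermediate image is 65.52 cm to the right of lens 1, which is 110 − (65.52) = 44.48 cm to the left of lens 2, so d_o2 = +44.48 cm.
Lens 2 is diverging, so f₂ = −21.1 cm.
Lens 2: 1/d_i2 = 1/f₂ − 1/d_o2 = 1/(-21.1) − 1/(44.48) = -0.06988, so d_i2 = -14.3 cm.
The final image is virtual, 14.3 cm to the left of lens 2 (overall magnification ≈ -0.25).

14.3 cm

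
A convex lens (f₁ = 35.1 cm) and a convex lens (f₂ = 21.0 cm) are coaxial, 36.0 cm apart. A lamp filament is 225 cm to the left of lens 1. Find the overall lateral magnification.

m = -0.146

Lens 1: 1/d_i1 = 1/(35.1) − 1/(225) = 0.02405, so d_i1 = 41.59 cm; m₁ = −d_i1/d_o1 = -0.1848.
d_o2 = 36.0 − (41.59) = -5.590 cm (virtual object).
Lens 2: 1/d_i2 = 1/(21.0) − 1/(-5.590) = 0.2265, so d_i2 = 4.415 cm; m₂ = −d_i2/d_o2 = +0.7898.
m = m₁·m₂ = (-0.1848)(+0.7898) = -0.146.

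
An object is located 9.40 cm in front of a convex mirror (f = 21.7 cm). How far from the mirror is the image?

For a convex mirror, f = -21.7 cm.
Mirror equation: 1/q = 1/f − 1/p = 1/(-21.70) − 1/(9.40) = -0.04608 − 0.1064 = -0.1525, so q = -6.56 cm.
The image is virtual, upright and reduced, behind the mirror.

6.56 cm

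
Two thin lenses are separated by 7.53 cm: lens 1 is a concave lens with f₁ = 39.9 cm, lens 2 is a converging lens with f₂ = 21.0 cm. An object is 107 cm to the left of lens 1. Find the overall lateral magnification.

f₁ = −39.9 cm (diverging).
Lens 1: 1/d_i1 = 1/(-39.9) − 1/(107) = -0.03441, so d_i1 = -29.06 cm; m₁ = −d_i1/d_o1 = +0.2716.
d_o2 = 7.53 − (-29.06) = 36.59 cm.
Lens 2: 1/d_i2 = 1/(21.0) − 1/(36.59) = 0.02029, so d_i2 = 49.29 cm; m₂ = −d_i2/d_o2 = -1.347.
m = m₁·m₂ = (+0.2716)(-1.347) = -0.366.

m = -0.366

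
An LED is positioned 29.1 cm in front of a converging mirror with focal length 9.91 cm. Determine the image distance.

15.0 cm

Mirror equation: 1/v = 1/f − 1/u = 1/(9.910) − 1/(29.1) = 0.1009 − 0.03436 = 0.06654, so v = 15.0 cm.
The image is real, inverted and reduced, in front of the mirror.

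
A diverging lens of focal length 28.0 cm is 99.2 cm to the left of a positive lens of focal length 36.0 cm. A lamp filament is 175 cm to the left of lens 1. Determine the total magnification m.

m = -0.0569

f₁ = −28.0 cm (diverging).
Lens 1: 1/d_i1 = 1/(-28.0) − 1/(175) = -0.04143, so d_i1 = -24.14 cm; m₁ = −d_i1/d_o1 = +0.1379.
d_o2 = 99.2 − (-24.14) = 123.3 cm.
Lens 2: 1/d_i2 = 1/(36.0) − 1/(123.3) = 0.01967, so d_i2 = 50.85 cm; m₂ = −d_i2/d_o2 = -0.4124.
m = m₁·m₂ = (+0.1379)(-0.4124) = -0.0569.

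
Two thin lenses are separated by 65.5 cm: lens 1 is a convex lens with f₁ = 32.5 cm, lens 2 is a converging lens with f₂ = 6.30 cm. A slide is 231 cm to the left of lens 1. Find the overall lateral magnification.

Lens 1: 1/d_i1 = 1/(32.5) − 1/(231) = 0.02644, so d_i1 = 37.82 cm; m₁ = −d_i1/d_o1 = -0.1637.
d_o2 = 65.5 − (37.82) = 27.68 cm.
Lens 2: 1/d_i2 = 1/(6.30) − 1/(27.68) = 0.1226, so d_i2 = 8.156 cm; m₂ = −d_i2/d_o2 = -0.2947.
m = m₁·m₂ = (-0.1637)(-0.2947) = +0.0482.

m = +0.0482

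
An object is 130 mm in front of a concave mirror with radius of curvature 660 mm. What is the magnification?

m = +1.65

f = R/2 = 660/2 = 330.0 mm.
1/d_i = 1/f − 1/d_o = 1/(330.0) − 1/(130) = -0.004662, so d_i = -214.5 mm.
m = −d_i/d_o = −(-214.5)/(130) = +1.65.
The image is virtual, upright and enlarged, behind the mirror.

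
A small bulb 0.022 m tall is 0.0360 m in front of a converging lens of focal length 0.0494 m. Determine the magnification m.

m = +3.69

1/d_i = 1/f − 1/d_o = 1/(0.04940) − 1/(0.0360) = -7.535, so d_i = -0.1327 m.
m = −d_i/d_o = −(-0.1327)/(0.0360) = +3.69.
The image is virtual, upright and enlarged, on the same side as the object.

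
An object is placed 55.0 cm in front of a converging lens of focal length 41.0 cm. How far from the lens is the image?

161 cm

Thin-lens equation: 1/s_i = 1/f − 1/s_o = 1/(41.00) − 1/(55.0) = 0.02439 − 0.01818 = 0.006208, so s_i = 161 cm.
The image is real, inverted and enlarged, on the far side of the lens.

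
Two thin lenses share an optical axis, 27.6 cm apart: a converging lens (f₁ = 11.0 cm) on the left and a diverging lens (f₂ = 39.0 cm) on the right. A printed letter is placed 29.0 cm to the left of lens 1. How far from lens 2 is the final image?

7.88 cm

Lens 1: 1/d_i1 = 1/f₁ − 1/d_o1 = 1/(11.0) − 1/(29.0) = 0.05643, so d_i1 = 17.72 cm.
The intermediate image is 17.72 cm to the right of lens 1, which is 27.6 − (17.72) = 9.880 cm to the left of lens 2, so d_o2 = +9.880 cm.
Lens 2 is diverging, so f₂ = −39.0 cm.
Lens 2: 1/d_i2 = 1/f₂ − 1/d_o2 = 1/(-39.0) − 1/(9.880) = -0.1269, so d_i2 = -7.88 cm.
The final image is virtual, 7.88 cm to the left of lens 2 (overall magnification ≈ -0.49).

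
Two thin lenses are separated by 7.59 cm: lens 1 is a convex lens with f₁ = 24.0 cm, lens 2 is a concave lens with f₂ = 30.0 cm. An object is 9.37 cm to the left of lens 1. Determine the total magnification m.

m = +0.929

Lens 1: 1/d_i1 = 1/(24.0) − 1/(9.37) = -0.06506, so d_i1 = -15.37 cm; m₁ = −d_i1/d_o1 = +1.640.
d_o2 = 7.59 − (-15.37) = 22.96 cm.
f₂ = −30.0 cm (diverging).
Lens 2: 1/d_i2 = 1/(-30.0) − 1/(22.96) = -0.07689, so d_i2 = -13.01 cm; m₂ = −d_i2/d_o2 = +0.5665.
m = m₁·m₂ = (+1.640)(+0.5665) = +0.929.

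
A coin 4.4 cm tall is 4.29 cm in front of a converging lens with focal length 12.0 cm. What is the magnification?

m = +1.56

1/d_i = 1/f − 1/d_o = 1/(12.00) − 1/(4.29) = -0.1498, so d_i = -6.677 cm.
m = −d_i/d_o = −(-6.677)/(4.29) = +1.56.
The image is virtual, upright and enlarged, on the same side as the object.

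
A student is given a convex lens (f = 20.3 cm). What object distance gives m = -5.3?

m = −d_i/d_o ⇒ d_i = −m·d_o.
1/f = 1/d_o + 1/d_i = 1/d_o − 1/(m·d_o) = (1 − 1/m)/d_o, so d_o = f(1 − 1/m) = (20.30)(1 − 1/(-5.3)) = 24.1 cm.

24.1 cm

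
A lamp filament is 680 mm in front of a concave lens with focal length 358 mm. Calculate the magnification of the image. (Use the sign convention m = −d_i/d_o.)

For a concave lens, f = -358 mm.
1/d_i = 1/f − 1/d_o = 1/(-358.0) − 1/(680) = -0.004264, so d_i = -234.5 mm.
m = −d_i/d_o = −(-234.5)/(680) = +0.345.
The image is virtual, upright and reduced, on the same side as the object.

m = +0.345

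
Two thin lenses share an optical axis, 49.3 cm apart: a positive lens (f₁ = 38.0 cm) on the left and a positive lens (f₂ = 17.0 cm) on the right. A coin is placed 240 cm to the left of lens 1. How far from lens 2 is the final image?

5.49 cm

Lens 1: 1/d_i1 = 1/f₁ − 1/d_o1 = 1/(38.0) − 1/(240) = 0.02215, so d_i1 = 45.15 cm.
The intermediate image is 45.15 cm to the right of lens 1, which is 49.3 − (45.15) = 4.150 cm to the left of lens 2, so d_o2 = +4.150 cm.
Lens 2: 1/d_i2 = 1/f₂ − 1/d_o2 = 1/(17.0) − 1/(4.150) = -0.1821, so d_i2 = -5.49 cm.
The final image is virtual, 5.49 cm to the left of lens 2 (overall magnification ≈ -0.25).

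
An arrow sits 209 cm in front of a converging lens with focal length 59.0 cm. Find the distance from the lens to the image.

Thin-lens equation: 1/d_i = 1/f − 1/d_o = 1/(59.00) − 1/(209) = 0.01695 − 0.004785 = 0.01216, so d_i = 82.2 cm.
The image is real, inverted and reduced, on the far side of the lens.

82.2 cm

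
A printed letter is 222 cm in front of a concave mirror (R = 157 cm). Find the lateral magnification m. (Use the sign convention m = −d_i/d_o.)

m = -0.547

f = R/2 = 157/2 = 78.50 cm.
1/d_i = 1/f − 1/d_o = 1/(78.50) − 1/(222) = 0.008234, so d_i = 121.4 cm.
m = −d_i/d_o = −(121.4)/(222) = -0.547.
The image is real, inverted and reduced, in front of the mirror.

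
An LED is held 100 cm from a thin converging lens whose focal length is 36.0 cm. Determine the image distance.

Lens equation: 1/q = 1/f − 1/p = 1/(36.00) − 1/(100) = 0.02778 − 0.01000 = 0.01778, so q = 56.2 cm.
The image is real, inverted and reduced, on the far side of the lens.

56.2 cm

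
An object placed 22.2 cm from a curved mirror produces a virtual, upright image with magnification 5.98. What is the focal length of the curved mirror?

f = 26.7 cm (concave)

m = −d_i/d_o ⇒ d_i = −m·d_o = −(+5.98)·(22.2) = -132.8 cm.
1/f = 1/d_o + 1/d_i = 1/(22.2) + 1/(-132.8) = 0.03751, so f = 26.7 cm.
Since f is positive, the curved mirror is concave.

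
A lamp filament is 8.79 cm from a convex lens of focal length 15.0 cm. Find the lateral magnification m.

1/d_i = 1/f − 1/d_o = 1/(15.00) − 1/(8.79) = -0.04710, so d_i = -21.23 cm.
m = −d_i/d_o = −(-21.23)/(8.79) = +2.42.
The image is virtual, upright and enlarged, on the same side as the object.

m = +2.42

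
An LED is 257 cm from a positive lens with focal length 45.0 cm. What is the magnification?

m = -0.212

1/d_i = 1/f − 1/d_o = 1/(45.00) − 1/(257) = 0.01833, so d_i = 54.55 cm.
m = −d_i/d_o = −(54.55)/(257) = -0.212.
The image is real, inverted and reduced, on the far side of the lens.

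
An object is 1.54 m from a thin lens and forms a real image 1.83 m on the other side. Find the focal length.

f = 0.836 m (converging)

Real image ⇒ d_i = +1.83 m.
1/f = 1/d_o + 1/d_i = 1/(1.54) + 1/(1.83) = 1.196, so f = 0.836 m.
Since f is positive, the thin lens is converging.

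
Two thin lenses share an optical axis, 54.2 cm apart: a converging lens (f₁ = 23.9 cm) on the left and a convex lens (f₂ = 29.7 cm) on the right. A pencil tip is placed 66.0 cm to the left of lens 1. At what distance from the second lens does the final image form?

Lens 1: 1/d_i1 = 1/f₁ − 1/d_o1 = 1/(23.9) − 1/(66.0) = 0.02669, so d_i1 = 37.47 cm.
The intermediate image is 37.47 cm to the right of lens 1, which is 54.2 − (37.47) = 16.73 cm to the left of lens 2, so d_o2 = +16.73 cm.
Lens 2: 1/d_i2 = 1/f₂ − 1/d_o2 = 1/(29.7) − 1/(16.73) = -0.02610, so d_i2 = -38.3 cm.
The final image is virtual, 38.3 cm to the left of lens 2 (overall magnification ≈ -1.3).

38.3 cm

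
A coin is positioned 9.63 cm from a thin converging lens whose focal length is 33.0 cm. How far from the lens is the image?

Lens equation: 1/d_i = 1/f − 1/d_o = 1/(33.00) − 1/(9.63) = 0.03030 − 0.1038 = -0.07354, so d_i = -13.6 cm.
The image is virtual, upright and enlarged, on the same side as the object.

13.6 cm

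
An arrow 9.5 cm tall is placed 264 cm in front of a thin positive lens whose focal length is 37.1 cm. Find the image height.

1.55 cm

1/d_i = 1/f − 1/d_o = 1/(37.10) − 1/(264) = 0.02317, so d_i = 43.17 cm.
m = −d_i/d_o = -0.1635.
|h_i| = |m|·h_o = 0.1635 × 9.5 = 1.55 cm. The image is real, inverted and reduced, on the far side of the lens.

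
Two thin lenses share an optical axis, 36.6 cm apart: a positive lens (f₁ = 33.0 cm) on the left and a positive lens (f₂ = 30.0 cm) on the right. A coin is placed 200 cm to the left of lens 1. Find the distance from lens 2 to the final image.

Lens 1: 1/d_i1 = 1/f₁ − 1/d_o1 = 1/(33.0) − 1/(200) = 0.02530, so d_i1 = 39.52 cm.
The intermediate image is 39.52 cm to the right of lens 1, which lies 2.920 cm to the right of lens 2 — a virtual object — so d_o2 = −2.920 cm.
Lens 2: 1/d_i2 = 1/f₂ − 1/d_o2 = 1/(30.0) − 1/(-2.920) = 0.3758, so d_i2 = 2.66 cm.
The final image is real, 2.66 cm to the right of lens 2 (overall magnification ≈ -0.18).

2.66 cm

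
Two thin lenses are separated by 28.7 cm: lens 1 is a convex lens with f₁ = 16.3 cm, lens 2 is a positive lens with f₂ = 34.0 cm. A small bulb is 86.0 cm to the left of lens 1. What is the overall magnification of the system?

m = -0.313

Lens 1: 1/d_i1 = 1/(16.3) − 1/(86.0) = 0.04972, so d_i1 = 20.11 cm; m₁ = −d_i1/d_o1 = -0.2338.
d_o2 = 28.7 − (20.11) = 8.590 cm.
Lens 2: 1/d_i2 = 1/(34.0) − 1/(8.590) = -0.08700, so d_i2 = -11.49 cm; m₂ = −d_i2/d_o2 = +1.338.
m = m₁·m₂ = (-0.2338)(+1.338) = -0.313.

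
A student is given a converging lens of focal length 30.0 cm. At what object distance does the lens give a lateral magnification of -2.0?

m = −d_i/d_o ⇒ d_i = −m·d_o.
1/f = 1/d_o + 1/d_i = 1/d_o − 1/(m·d_o) = (1 − 1/m)/d_o, so d_o = f(1 − 1/m) = (30.00)(1 − 1/(-2.0)) = 45.0 cm.

45.0 cm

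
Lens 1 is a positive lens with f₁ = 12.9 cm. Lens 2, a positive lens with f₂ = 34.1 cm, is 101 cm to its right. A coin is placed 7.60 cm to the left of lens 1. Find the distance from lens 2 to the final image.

47.7 cm

Lens 1: 1/d_i1 = 1/f₁ − 1/d_o1 = 1/(12.9) − 1/(7.60) = -0.05406, so d_i1 = -18.50 cm.
The intermediate image is 18.50 cm to the left of lens 1 (virtual), which is 101 − (-18.50) = 119.5 cm to the left of lens 2, so d_o2 = +119.5 cm.
Lens 2: 1/d_i2 = 1/f₂ − 1/d_o2 = 1/(34.1) − 1/(119.5) = 0.02096, so d_i2 = 47.7 cm.
The final image is real, 47.7 cm to the right of lens 2 (overall magnification ≈ -0.97).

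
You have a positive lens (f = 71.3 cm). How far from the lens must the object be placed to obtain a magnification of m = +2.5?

m = −d_i/d_o ⇒ d_i = −m·d_o.
1/f = 1/d_o + 1/d_i = 1/d_o − 1/(m·d_o) = (1 − 1/m)/d_o, so d_o = f(1 − 1/m) = (71.30)(1 − 1/(+2.5)) = 42.8 cm.

42.8 cm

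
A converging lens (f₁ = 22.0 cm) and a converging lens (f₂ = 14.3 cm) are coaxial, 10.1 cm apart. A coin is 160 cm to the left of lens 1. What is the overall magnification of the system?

Lens 1: 1/d_i1 = 1/(22.0) − 1/(160) = 0.03920, so d_i1 = 25.51 cm; m₁ = −d_i1/d_o1 = -0.1594.
d_o2 = 10.1 − (25.51) = -15.41 cm (virtual object).
Lens 2: 1/d_i2 = 1/(14.3) − 1/(-15.41) = 0.1348, so d_i2 = 7.417 cm; m₂ = −d_i2/d_o2 = +0.4813.
m = m₁·m₂ = (-0.1594)(+0.4813) = -0.0767.

m = -0.0767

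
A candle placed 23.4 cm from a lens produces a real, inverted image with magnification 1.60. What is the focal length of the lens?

m = −d_i/d_o ⇒ d_i = −m·d_o = −(-1.60)·(23.4) = 37.44 cm.
1/f = 1/d_o + 1/d_i = 1/(23.4) + 1/(37.44) = 0.06944, so f = 14.4 cm.
Since f is positive, the lens is converging.

f = 14.4 cm (converging)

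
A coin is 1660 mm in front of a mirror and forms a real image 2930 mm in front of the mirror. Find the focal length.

Real image ⇒ d_i = +2930 mm.
1/f = 1/d_o + 1/d_i = 1/(1660) + 1/(2930) = 0.0009437, so f = 1060 mm.
Since f is positive, the mirror is concave.

f = 1060 mm (concave)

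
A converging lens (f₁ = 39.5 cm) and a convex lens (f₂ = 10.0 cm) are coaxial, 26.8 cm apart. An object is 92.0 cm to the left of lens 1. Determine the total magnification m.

Lens 1: 1/d_i1 = 1/(39.5) − 1/(92.0) = 0.01445, so d_i1 = 69.22 cm; m₁ = −d_i1/d_o1 = -0.7524.
d_o2 = 26.8 − (69.22) = -42.42 cm (virtual object).
Lens 2: 1/d_i2 = 1/(10.0) − 1/(-42.42) = 0.1236, so d_i2 = 8.092 cm; m₂ = −d_i2/d_o2 = +0.1908.
m = m₁·m₂ = (-0.7524)(+0.1908) = -0.144.

m = -0.144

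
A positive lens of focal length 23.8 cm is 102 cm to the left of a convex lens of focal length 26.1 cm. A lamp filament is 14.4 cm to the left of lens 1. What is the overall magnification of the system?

m = -0.588

Lens 1: 1/d_i1 = 1/(23.8) − 1/(14.4) = -0.02743, so d_i1 = -36.46 cm; m₁ = −d_i1/d_o1 = +2.532.
d_o2 = 102 − (-36.46) = 138.5 cm.
Lens 2: 1/d_i2 = 1/(26.1) − 1/(138.5) = 0.03109, so d_i2 = 32.16 cm; m₂ = −d_i2/d_o2 = -0.2322.
m = m₁·m₂ = (+2.532)(-0.2322) = -0.588.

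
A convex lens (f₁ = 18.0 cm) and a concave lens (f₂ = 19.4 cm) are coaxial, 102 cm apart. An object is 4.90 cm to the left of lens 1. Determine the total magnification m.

m = +0.208

Lens 1: 1/d_i1 = 1/(18.0) − 1/(4.90) = -0.1485, so d_i1 = -6.733 cm; m₁ = −d_i1/d_o1 = +1.374.
d_o2 = 102 − (-6.733) = 108.7 cm.
f₂ = −19.4 cm (diverging).
Lens 2: 1/d_i2 = 1/(-19.4) − 1/(108.7) = -0.06075, so d_i2 = -16.46 cm; m₂ = −d_i2/d_o2 = +0.1514.
m = m₁·m₂ = (+1.374)(+0.1514) = +0.208.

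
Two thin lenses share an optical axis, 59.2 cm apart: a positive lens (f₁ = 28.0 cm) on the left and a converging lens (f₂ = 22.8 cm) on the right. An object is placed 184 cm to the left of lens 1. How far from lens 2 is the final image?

177 cm

Lens 1: 1/d_i1 = 1/f₁ − 1/d_o1 = 1/(28.0) − 1/(184) = 0.03028, so d_i1 = 33.03 cm.
The intermediate image is 33.03 cm to the right of lens 1, which is 59.2 − (33.03) = 26.17 cm to the left of lens 2, so d_o2 = +26.17 cm.
Lens 2: 1/d_i2 = 1/f₂ − 1/d_o2 = 1/(22.8) − 1/(26.17) = 0.005648, so d_i2 = 177 cm.
The final image is real, 177 cm to the right of lens 2 (overall magnification ≈ 1.2).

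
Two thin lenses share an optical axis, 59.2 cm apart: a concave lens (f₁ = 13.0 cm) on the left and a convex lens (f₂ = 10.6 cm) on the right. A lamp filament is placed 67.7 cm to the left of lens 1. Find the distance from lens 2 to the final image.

12.5 cm

Lens 1 is diverging, so f₁ = −13.0 cm.
Lens 1: 1/d_i1 = 1/f₁ − 1/d_o1 = 1/(-13.0) − 1/(67.7) = -0.09169, so d_i1 = -10.91 cm.
The intermediate image is 10.91 cm to the left of lens 1 (virtual), which is 59.2 − (-10.91) = 70.11 cm to the left of lens 2, so d_o2 = +70.11 cm.
Lens 2: 1/d_i2 = 1/f₂ − 1/d_o2 = 1/(10.6) − 1/(70.11) = 0.08008, so d_i2 = 12.5 cm.
The final image is real, 12.5 cm to the right of lens 2 (overall magnification ≈ -0.029).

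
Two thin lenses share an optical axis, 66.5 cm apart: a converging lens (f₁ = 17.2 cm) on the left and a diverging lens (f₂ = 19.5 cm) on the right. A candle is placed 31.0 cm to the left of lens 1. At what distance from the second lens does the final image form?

Lens 1: 1/d_i1 = 1/f₁ − 1/d_o1 = 1/(17.2) − 1/(31.0) = 0.02588, so d_i1 = 38.64 cm.
The intermediate image is 38.64 cm to the right of lens 1, which is 66.5 − (38.64) = 27.86 cm to the left of lens 2, so d_o2 = +27.86 cm.
Lens 2 is diverging, so f₂ = −19.5 cm.
Lens 2: 1/d_i2 = 1/f₂ − 1/d_o2 = 1/(-19.5) − 1/(27.86) = -0.08718, so d_i2 = -11.5 cm.
The final image is virtual, 11.5 cm to the left of lens 2 (overall magnification ≈ -0.51).

11.5 cm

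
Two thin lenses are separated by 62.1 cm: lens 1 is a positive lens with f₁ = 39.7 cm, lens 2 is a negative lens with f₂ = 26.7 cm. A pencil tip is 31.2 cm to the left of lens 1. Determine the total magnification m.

Lens 1: 1/d_i1 = 1/(39.7) − 1/(31.2) = -0.006862, so d_i1 = -145.7 cm; m₁ = −d_i1/d_o1 = +4.670.
d_o2 = 62.1 − (-145.7) = 207.8 cm.
f₂ = −26.7 cm (diverging).
Lens 2: 1/d_i2 = 1/(-26.7) − 1/(207.8) = -0.04227, so d_i2 = -23.66 cm; m₂ = −d_i2/d_o2 = +0.1139.
m = m₁·m₂ = (+4.670)(+0.1139) = +0.532.

m = +0.532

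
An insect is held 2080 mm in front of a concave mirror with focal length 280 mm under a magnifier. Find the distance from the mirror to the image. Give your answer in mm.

324 mm

Mirror equation: 1/q = 1/f − 1/p = 1/(280.0) − 1/(2080) = 0.003571 − 0.0004808 = 0.003091, so q = 324 mm.
The image is real, inverted and reduced, in front of the mirror.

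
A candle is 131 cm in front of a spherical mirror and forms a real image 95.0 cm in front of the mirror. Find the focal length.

Real image ⇒ d_i = +95.0 cm.
1/f = 1/d_o + 1/d_i = 1/(131) + 1/(95.0) = 0.01816, so f = 55.1 cm.
Since f is positive, the spherical mirror is concave.

f = 55.1 cm (concave)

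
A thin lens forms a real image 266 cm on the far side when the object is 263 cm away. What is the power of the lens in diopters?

P = +0.756 D

d_i = +266 cm.
1/f = 1/d_o + 1/d_i = 1/(263) + 1/(266) = 0.007562 cm⁻¹.
f = 132.2 cm = 1.322 m, so P = 1/f = +0.756 D.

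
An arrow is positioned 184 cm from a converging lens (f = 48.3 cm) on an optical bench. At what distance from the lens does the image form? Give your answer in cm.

65.5 cm

Thin-lens equation: 1/d_i = 1/f − 1/d_o = 1/(48.30) − 1/(184) = 0.02070 − 0.005435 = 0.01527, so d_i = 65.5 cm.
The image is real, inverted and reduced, on the far side of the lens.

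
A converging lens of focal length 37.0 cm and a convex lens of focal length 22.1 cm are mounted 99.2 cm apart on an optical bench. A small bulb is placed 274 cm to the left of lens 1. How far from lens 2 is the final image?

Lens 1: 1/d_i1 = 1/f₁ − 1/d_o1 = 1/(37.0) − 1/(274) = 0.02338, so d_i1 = 42.78 cm.
The intermediate image is 42.78 cm to the right of lens 1, which is 99.2 − (42.78) = 56.42 cm to the left of lens 2, so d_o2 = +56.42 cm.
Lens 2: 1/d_i2 = 1/f₂ − 1/d_o2 = 1/(22.1) − 1/(56.42) = 0.02752, so d_i2 = 36.3 cm.
The final image is real, 36.3 cm to the right of lens 2 (overall magnification ≈ 0.10).

36.3 cm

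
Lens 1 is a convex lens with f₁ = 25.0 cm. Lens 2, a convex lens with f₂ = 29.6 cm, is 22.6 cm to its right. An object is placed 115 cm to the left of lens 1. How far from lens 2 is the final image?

7.10 cm

Lens 1: 1/d_i1 = 1/f₁ − 1/d_o1 = 1/(25.0) − 1/(115) = 0.03130, so d_i1 = 31.94 cm.
The intermediate image is 31.94 cm to the right of lens 1, which lies 9.340 cm to the right of lens 2 — a virtual object — so d_o2 = −9.340 cm.
Lens 2: 1/d_i2 = 1/f₂ − 1/d_o2 = 1/(29.6) − 1/(-9.340) = 0.1409, so d_i2 = 7.10 cm.
The final image is real, 7.10 cm to the right of lens 2 (overall magnification ≈ -0.21).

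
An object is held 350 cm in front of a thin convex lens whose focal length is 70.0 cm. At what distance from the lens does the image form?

87.5 cm

Thin-lens equation: 1/d_i = 1/f − 1/d_o = 1/(70.00) − 1/(350) = 0.01429 − 0.002857 = 0.01143, so d_i = 87.5 cm.
The image is real, inverted and reduced, on the far side of the lens.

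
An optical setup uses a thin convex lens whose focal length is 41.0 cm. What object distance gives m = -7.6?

46.4 cm

m = −d_i/d_o ⇒ d_i = −m·d_o.
1/f = 1/d_o + 1/d_i = 1/d_o − 1/(m·d_o) = (1 − 1/m)/d_o, so d_o = f(1 − 1/m) = (41.00)(1 − 1/(-7.6)) = 46.4 cm.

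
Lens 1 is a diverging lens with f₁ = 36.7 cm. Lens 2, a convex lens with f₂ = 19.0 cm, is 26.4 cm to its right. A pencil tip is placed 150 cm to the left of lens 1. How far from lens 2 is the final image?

28.8 cm

Lens 1 is diverging, so f₁ = −36.7 cm.
Lens 1: 1/d_i1 = 1/f₁ − 1/d_o1 = 1/(-36.7) − 1/(150) = -0.03391, so d_i1 = -29.49 cm.
The intermediate image is 29.49 cm to the left of lens 1 (virtual), which is 26.4 − (-29.49) = 55.89 cm to the left of lens 2, so d_o2 = +55.89 cm.
Lens 2: 1/d_i2 = 1/f₂ − 1/d_o2 = 1/(19.0) − 1/(55.89) = 0.03474, so d_i2 = 28.8 cm.
The final image is real, 28.8 cm to the right of lens 2 (overall magnification ≈ -0.10).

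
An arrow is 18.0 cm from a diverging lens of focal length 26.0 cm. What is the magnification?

m = +0.591

For a diverging lens, f = -26.0 cm.
1/d_i = 1/f − 1/d_o = 1/(-26.00) − 1/(18.0) = -0.09402, so d_i = -10.64 cm.
m = −d_i/d_o = −(-10.64)/(18.0) = +0.591.
The image is virtual, upright and reduced, on the same side as the object.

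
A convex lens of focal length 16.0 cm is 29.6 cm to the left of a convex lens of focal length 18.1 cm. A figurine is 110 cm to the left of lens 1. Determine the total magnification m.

Lens 1: 1/d_i1 = 1/(16.0) − 1/(110) = 0.05341, so d_i1 = 18.72 cm; m₁ = −d_i1/d_o1 = -0.1702.
d_o2 = 29.6 − (18.72) = 10.88 cm.
Lens 2: 1/d_i2 = 1/(18.1) − 1/(10.88) = -0.03666, so d_i2 = -27.28 cm; m₂ = −d_i2/d_o2 = +2.507.
m = m₁·m₂ = (-0.1702)(+2.507) = -0.427.

m = -0.427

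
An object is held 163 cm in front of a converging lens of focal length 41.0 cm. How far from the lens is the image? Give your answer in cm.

Lens equation: 1/d_i = 1/f − 1/d_o = 1/(41.00) − 1/(163) = 0.02439 − 0.006135 = 0.01826, so d_i = 54.8 cm.
The image is real, inverted and reduced, on the far side of the lens.

54.8 cm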